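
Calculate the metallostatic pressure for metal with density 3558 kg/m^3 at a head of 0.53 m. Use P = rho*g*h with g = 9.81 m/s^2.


Formula: P = rho * g * h
rho * g = 3558 * 9.81 = 34903.98 N/m^3
P = 34903.98 * 0.53 = 18499.1094 Pa

18499.1094 Pa


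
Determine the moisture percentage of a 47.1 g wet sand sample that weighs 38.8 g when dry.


Formula: MC = (W_wet - W_dry) / W_wet * 100
Water mass = 47.1 - 38.8 = 8.3 g
MC = 8.3 / 47.1 * 100 = 17.6221%

Final answer: 17.6221%


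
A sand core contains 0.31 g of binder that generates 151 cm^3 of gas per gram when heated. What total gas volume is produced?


Formula: V_gas = W_binder * gas_evolution_rate
V = 0.31 g * 151 cm^3/g = 46.8100 cm^3

46.8100 cm^3


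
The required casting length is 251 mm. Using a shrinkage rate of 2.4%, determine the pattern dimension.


Formula: L_pattern = L_casting * (1 + shrinkage_rate/100)
Shrinkage factor = 1 + 2.4/100 = 1.024
L_pattern = 251 mm * 1.024 = 257.0240 mm

Final answer: 257.0240 mm


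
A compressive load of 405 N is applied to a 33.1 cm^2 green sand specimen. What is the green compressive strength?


Formula: Compressive Strength = Force / Area
Strength = 405 N / 33.1 cm^2 = 12.2356 N/cm^2

Final answer: 12.2356 N/cm^2


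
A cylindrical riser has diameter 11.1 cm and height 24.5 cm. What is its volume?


Formula: V = pi * (D/2)^2 * H  (cylinder volume)
Radius = D/2 = 11.1/2 = 5.55 cm
V = pi * 5.55^2 * 24.5 = 2370.8382 cm^3

Final answer: 2370.8382 cm^3


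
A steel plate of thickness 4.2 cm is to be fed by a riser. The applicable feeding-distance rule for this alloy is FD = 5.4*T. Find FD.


Formula: FD = 5.4 * T  (riser feeding-distance rule)
FD = 5.4 * 4.2 cm = 22.6800 cm

Answer: 22.6800 cm


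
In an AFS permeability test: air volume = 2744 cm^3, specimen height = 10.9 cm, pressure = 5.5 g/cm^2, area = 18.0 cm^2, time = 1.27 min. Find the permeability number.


Formula: Permeability Number P = (V * H) / (p * A * t)
Numerator: V * H = 2744 * 10.9 = 29909.6
Denominator: p * A * t = 5.5 * 18.0 * 1.27 = 125.73
P = 29909.6 / 125.73 = 237.8875

Answer: 237.8875


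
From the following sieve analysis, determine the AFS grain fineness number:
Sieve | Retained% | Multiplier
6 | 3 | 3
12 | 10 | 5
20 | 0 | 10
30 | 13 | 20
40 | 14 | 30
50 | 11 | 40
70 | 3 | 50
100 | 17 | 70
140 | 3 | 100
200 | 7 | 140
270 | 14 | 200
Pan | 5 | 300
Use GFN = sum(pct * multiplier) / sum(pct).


Formula: GFN = sum(pct * multiplier) / sum(pct)
sum(pct * multiplier) = 8099
sum(pct) = 100
GFN = 8099 / 100 = 80.99

Final answer: 80.99


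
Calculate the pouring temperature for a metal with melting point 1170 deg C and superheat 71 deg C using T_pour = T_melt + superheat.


Formula: T_pour = T_melt + Superheat
T_pour = 1170 + 71 = 1241 deg C


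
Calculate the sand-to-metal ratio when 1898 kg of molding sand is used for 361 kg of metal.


Formula: Sand-to-Metal Ratio = W_sand / W_metal
Ratio = 1898 kg / 361 kg = 5.2576

5.2576


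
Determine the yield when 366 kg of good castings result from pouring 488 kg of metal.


Formula: Casting Yield = (W_good / W_total) * 100
Yield = (366 kg / 488 kg) * 100 = 75.0000%

75.0000%


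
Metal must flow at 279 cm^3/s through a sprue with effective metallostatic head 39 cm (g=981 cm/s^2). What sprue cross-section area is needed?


Formula: v = sqrt(2*g*h), A = Q/v
Velocity: v = sqrt(2 * 981 * 39) = sqrt(76518) = 276.6189 cm/s
Sprue area: A = Q / v = 279 / 276.6189 = 1.0086 cm^2

Answer: 1.0086 cm^2


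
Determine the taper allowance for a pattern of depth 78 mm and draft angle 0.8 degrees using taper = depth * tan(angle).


Formula: taper = depth * tan(draft_angle)
tan(0.8 deg) = 0.0139635
taper = 78 mm * 0.0139635 = 1.0892 mm

Answer: 1.0892 mm


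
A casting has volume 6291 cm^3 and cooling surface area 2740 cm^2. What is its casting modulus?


Formula: Casting Modulus M = V / A
M = 6291 cm^3 / 2740 cm^2 = 2.2960 cm

Final answer: 2.2960 cm


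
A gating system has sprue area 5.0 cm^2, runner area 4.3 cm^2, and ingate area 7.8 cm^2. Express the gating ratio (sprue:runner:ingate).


Sprue:Runner:Ingate = 1 : 4.3/5.0 : 7.8/5.0 = 1:0.86:1.56

Answer: 1:0.86:1.56


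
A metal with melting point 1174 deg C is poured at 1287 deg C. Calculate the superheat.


Formula: Superheat = T_pour - T_melt
Superheat = 1287 - 1174 = 113 deg C

Answer: 113 deg C


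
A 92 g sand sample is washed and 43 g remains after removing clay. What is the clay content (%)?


Formula: Clay% = (W_total - W_washed) / W_total * 100
Clay mass = 92 - 43 = 49 g
Clay% = 49 / 92 * 100 = 53.2609%

Final answer: 53.2609%


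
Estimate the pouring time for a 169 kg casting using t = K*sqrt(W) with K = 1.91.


Formula: t = K * sqrt(W)
sqrt(W) = sqrt(169) = 13.00000
t = 1.91 * 13.00000 = 24.8300 s

Answer: 24.8300 s


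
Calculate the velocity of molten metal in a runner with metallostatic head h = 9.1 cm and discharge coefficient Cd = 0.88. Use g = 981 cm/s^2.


Formula: v = Cd * sqrt(2 * g * h)  (Torricelli with discharge coefficient)
2*g*h = 2 * 981 * 9.1 = 17854.2 cm^2/s^2
sqrt(17854.2) = 133.61961 cm/s
v = 0.88 * 133.61961 = 117.5853 cm/s

117.5853 cm/s


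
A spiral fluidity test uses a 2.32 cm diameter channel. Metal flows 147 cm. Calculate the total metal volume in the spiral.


Formula: V = pi * (d/2)^2 * L  (cylinder volume)
Radius = 2.32/2 = 1.16 cm
V = pi * 1.16^2 * 147 = 621.4171 cm^3

621.4171 cm^3


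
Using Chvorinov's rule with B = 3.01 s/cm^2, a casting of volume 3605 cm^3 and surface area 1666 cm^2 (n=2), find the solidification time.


Formula: t_s = B * (V/A)^n  (Chvorinov's rule, n=2)
Modulus M = V/A = 3605/1666 = 2.163866 cm
M^2 = 2.163866^2 = 4.682316 cm^2
t_s = 3.01 * 4.682316 = 14.0938 s

Answer: 14.0938 s


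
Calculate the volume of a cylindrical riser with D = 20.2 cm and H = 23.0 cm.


Formula: V = pi * (D/2)^2 * H  (cylinder volume)
Radius = D/2 = 20.2/2 = 10.1 cm
V = pi * 10.1^2 * 23.0 = 7370.8989 cm^3

7370.8989 cm^3


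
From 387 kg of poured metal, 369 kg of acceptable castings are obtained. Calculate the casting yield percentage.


Formula: Casting Yield = (W_good / W_total) * 100
Yield = (369 kg / 387 kg) * 100 = 95.3488%

95.3488%


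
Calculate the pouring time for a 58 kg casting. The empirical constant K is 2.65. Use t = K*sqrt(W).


Formula: t = K * sqrt(W)
sqrt(W) = sqrt(58) = 7.61577
t = 2.65 * 7.61577 = 20.1818 s

Answer: 20.1818 s


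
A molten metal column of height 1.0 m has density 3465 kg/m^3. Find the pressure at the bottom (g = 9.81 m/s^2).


Formula: P = rho * g * h
rho * g = 3465 * 9.81 = 33991.65 N/m^3
P = 33991.65 * 1.0 = 33991.6500 Pa

33991.6500 Pa


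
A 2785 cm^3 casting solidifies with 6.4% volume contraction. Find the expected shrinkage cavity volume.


Formula: V_shrink = V_casting * shrinkage_pct / 100
V_shrink = 2785 cm^3 * 6.4 / 100 = 178.2400 cm^3


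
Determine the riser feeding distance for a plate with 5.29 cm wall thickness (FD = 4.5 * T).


Formula: FD = 4.5 * T  (riser feeding-distance rule)
FD = 4.5 * 5.29 cm = 23.8050 cm

23.8050 cm


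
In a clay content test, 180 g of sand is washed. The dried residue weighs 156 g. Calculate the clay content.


Formula: Clay% = (W_total - W_washed) / W_total * 100
Clay mass = 180 - 156 = 24 g
Clay% = 24 / 180 * 100 = 13.3333%

Final answer: 13.3333%


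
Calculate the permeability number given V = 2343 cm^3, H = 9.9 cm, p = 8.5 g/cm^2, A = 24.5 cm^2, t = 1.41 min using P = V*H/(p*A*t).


Formula: Permeability Number P = (V * H) / (p * A * t)
Numerator: V * H = 2343 * 9.9 = 23195.7
Denominator: p * A * t = 8.5 * 24.5 * 1.41 = 293.6325
P = 23195.7 / 293.6325 = 78.9957

Answer: 78.9957


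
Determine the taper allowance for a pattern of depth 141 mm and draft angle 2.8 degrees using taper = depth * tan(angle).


Formula: taper = depth * tan(draft_angle)
tan(2.8 deg) = 0.0489082
taper = 141 mm * 0.0489082 = 6.8961 mm


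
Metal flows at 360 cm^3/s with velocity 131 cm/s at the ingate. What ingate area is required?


Formula: A_ingate = Q / v  (continuity equation)
A = 360 cm^3/s / 131 cm/s = 2.7481 cm^2

Answer: 2.7481 cm^2


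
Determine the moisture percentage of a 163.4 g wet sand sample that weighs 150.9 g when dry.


Formula: MC = (W_wet - W_dry) / W_wet * 100
Water mass = 163.4 - 150.9 = 12.5 g
MC = 12.5 / 163.4 * 100 = 7.6499%


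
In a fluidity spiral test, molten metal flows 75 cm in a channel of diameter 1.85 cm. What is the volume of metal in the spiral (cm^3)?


Formula: V = pi * (d/2)^2 * L  (cylinder volume)
Radius = 1.85/2 = 0.925 cm
V = pi * 0.925^2 * 75 = 201.6019 cm^3

Final answer: 201.6019 cm^3


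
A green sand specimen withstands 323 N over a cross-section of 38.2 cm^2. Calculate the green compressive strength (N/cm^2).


Formula: Compressive Strength = Force / Area
Strength = 323 N / 38.2 cm^2 = 8.4555 N/cm^2


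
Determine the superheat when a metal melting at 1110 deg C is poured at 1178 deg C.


Formula: Superheat = T_pour - T_melt
Superheat = 1178 - 1110 = 68 deg C


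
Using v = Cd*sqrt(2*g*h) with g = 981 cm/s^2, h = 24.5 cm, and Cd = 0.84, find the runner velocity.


Formula: v = Cd * sqrt(2 * g * h)  (Torricelli with discharge coefficient)
2*g*h = 2 * 981 * 24.5 = 48069.0 cm^2/s^2
sqrt(48069.0) = 219.24644 cm/s
v = 0.84 * 219.24644 = 184.1670 cm/s

184.1670 cm/s


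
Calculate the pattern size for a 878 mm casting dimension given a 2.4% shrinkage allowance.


Formula: L_pattern = L_casting * (1 + shrinkage_rate/100)
Shrinkage factor = 1 + 2.4/100 = 1.024
L_pattern = 878 mm * 1.024 = 899.0720 mm

Final answer: 899.0720 mm


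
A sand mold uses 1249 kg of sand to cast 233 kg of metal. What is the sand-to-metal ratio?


Formula: Sand-to-Metal Ratio = W_sand / W_metal
Ratio = 1249 kg / 233 kg = 5.3605

Final answer: 5.3605


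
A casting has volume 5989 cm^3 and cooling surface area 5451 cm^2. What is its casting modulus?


Formula: Casting Modulus M = V / A
M = 5989 cm^3 / 5451 cm^2 = 1.0987 cm


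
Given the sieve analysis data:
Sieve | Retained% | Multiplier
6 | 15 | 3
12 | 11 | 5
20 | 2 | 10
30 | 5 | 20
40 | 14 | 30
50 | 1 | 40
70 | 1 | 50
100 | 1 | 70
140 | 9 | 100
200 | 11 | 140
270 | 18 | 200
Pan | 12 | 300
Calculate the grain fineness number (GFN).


Formula: GFN = sum(pct * multiplier) / sum(pct)
sum(pct * multiplier) = 10440
sum(pct) = 100
GFN = 10440 / 100 = 104.40


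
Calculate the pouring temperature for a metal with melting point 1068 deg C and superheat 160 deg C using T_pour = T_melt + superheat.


Formula: T_pour = T_melt + Superheat
T_pour = 1068 + 160 = 1228 deg C


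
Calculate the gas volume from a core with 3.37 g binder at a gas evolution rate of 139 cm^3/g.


Formula: V_gas = W_binder * gas_evolution_rate
V = 3.37 g * 139 cm^3/g = 468.4300 cm^3

468.4300 cm^3


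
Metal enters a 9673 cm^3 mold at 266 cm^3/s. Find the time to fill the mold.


Formula: t_fill = V_mold / Q_flow
t = 9673 cm^3 / 266 cm^3/s = 36.3647 s

Answer: 36.3647 s


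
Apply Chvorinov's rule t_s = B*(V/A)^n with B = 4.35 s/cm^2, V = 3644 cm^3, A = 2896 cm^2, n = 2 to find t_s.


Formula: t_s = B * (V/A)^n  (Chvorinov's rule, n=2)
Modulus M = V/A = 3644/2896 = 1.258287 cm
M^2 = 1.258287^2 = 1.583286 cm^2
t_s = 4.35 * 1.583286 = 6.8873 s

Final answer: 6.8873 s


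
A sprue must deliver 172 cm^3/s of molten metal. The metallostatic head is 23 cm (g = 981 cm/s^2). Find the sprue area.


Formula: v = sqrt(2*g*h), A = Q/v
Velocity: v = sqrt(2 * 981 * 23) = sqrt(45126) = 212.4288 cm/s
Sprue area: A = Q / v = 172 / 212.4288 = 0.8097 cm^2

Answer: 0.8097 cm^2


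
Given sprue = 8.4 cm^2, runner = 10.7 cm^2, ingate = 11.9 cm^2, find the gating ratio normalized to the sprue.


Sprue:Runner:Ingate = 1 : 10.7/8.4 : 11.9/8.4 = 1:1.27:1.42

Final answer: 1:1.27:1.42


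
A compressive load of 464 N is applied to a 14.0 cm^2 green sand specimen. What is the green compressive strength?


Formula: Compressive Strength = Force / Area
Strength = 464 N / 14.0 cm^2 = 33.1429 N/cm^2


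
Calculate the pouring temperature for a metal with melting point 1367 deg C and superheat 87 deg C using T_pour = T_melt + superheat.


Formula: T_pour = T_melt + Superheat
T_pour = 1367 + 87 = 1454 deg C

Final answer: 1454 deg C


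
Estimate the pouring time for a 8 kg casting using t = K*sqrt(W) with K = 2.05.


Formula: t = K * sqrt(W)
sqrt(W) = sqrt(8) = 2.82843
t = 2.05 * 2.82843 = 5.7983 s

Answer: 5.7983 s


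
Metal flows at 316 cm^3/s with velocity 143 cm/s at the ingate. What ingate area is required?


Formula: A_ingate = Q / v  (continuity equation)
A = 316 cm^3/s / 143 cm/s = 2.2098 cm^2


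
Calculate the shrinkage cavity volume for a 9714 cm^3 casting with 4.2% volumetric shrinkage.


Formula: V_shrink = V_casting * shrinkage_pct / 100
V_shrink = 9714 cm^3 * 4.2 / 100 = 407.9880 cm^3

Answer: 407.9880 cm^3


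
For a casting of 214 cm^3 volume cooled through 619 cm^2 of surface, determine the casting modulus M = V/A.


Formula: Casting Modulus M = V / A
M = 214 cm^3 / 619 cm^2 = 0.3457 cm


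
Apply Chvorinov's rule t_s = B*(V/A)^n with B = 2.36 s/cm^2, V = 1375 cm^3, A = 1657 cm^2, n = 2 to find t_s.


Formula: t_s = B * (V/A)^n  (Chvorinov's rule, n=2)
Modulus M = V/A = 1375/1657 = 0.829813 cm
M^2 = 0.829813^2 = 0.688590 cm^2
t_s = 2.36 * 0.688590 = 1.6251 s

Final answer: 1.6251 s


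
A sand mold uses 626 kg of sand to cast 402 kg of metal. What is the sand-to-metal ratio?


Formula: Sand-to-Metal Ratio = W_sand / W_metal
Ratio = 626 kg / 402 kg = 1.5572

Final answer: 1.5572


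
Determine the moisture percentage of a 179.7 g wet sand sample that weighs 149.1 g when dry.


Formula: MC = (W_wet - W_dry) / W_wet * 100
Water mass = 179.7 - 149.1 = 30.6 g
MC = 30.6 / 179.7 * 100 = 17.0284%

Answer: 17.0284%


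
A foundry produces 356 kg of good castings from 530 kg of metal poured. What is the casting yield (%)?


Formula: Casting Yield = (W_good / W_total) * 100
Yield = (356 kg / 530 kg) * 100 = 67.1698%

Final answer: 67.1698%


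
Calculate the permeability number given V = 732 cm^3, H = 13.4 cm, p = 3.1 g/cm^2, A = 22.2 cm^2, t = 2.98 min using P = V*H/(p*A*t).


Formula: Permeability Number P = (V * H) / (p * A * t)
Numerator: V * H = 732 * 13.4 = 9808.8
Denominator: p * A * t = 3.1 * 22.2 * 2.98 = 205.0836
P = 9808.8 / 205.0836 = 47.8283

Answer: 47.8283


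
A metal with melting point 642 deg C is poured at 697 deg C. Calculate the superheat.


Formula: Superheat = T_pour - T_melt
Superheat = 697 - 642 = 55 deg C

55 deg C


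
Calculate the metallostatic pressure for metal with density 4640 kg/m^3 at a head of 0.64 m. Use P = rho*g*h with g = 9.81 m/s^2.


Formula: P = rho * g * h
rho * g = 4640 * 9.81 = 45518.4 N/m^3
P = 45518.4 * 0.64 = 29131.7760 Pa

Answer: 29131.7760 Pa


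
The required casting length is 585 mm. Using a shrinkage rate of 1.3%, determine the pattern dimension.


Formula: L_pattern = L_casting * (1 + shrinkage_rate/100)
Shrinkage factor = 1 + 1.3/100 = 1.013
L_pattern = 585 mm * 1.013 = 592.6050 mm

Final answer: 592.6050 mm


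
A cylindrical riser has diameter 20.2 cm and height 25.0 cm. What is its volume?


Formula: V = pi * (D/2)^2 * H  (cylinder volume)
Radius = D/2 = 20.2/2 = 10.1 cm
V = pi * 10.1^2 * 25.0 = 8011.8467 cm^3

Final answer: 8011.8467 cm^3


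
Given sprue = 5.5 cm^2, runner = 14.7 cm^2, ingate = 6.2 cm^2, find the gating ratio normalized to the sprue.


Sprue:Runner:Ingate = 1 : 14.7/5.5 : 6.2/5.5 = 1:2.67:1.13

Answer: 1:2.67:1.13


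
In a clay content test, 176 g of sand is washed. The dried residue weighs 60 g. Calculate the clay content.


Formula: Clay% = (W_total - W_washed) / W_total * 100
Clay mass = 176 - 60 = 116 g
Clay% = 116 / 176 * 100 = 65.9091%


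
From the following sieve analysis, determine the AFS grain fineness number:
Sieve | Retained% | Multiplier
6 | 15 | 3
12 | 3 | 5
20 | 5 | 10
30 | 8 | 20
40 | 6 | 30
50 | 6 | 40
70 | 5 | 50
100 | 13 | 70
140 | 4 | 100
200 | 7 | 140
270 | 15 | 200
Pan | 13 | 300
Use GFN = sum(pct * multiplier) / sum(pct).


Formula: GFN = sum(pct * multiplier) / sum(pct)
sum(pct * multiplier) = 10130
sum(pct) = 100
GFN = 10130 / 100 = 101.30

Answer: 101.30


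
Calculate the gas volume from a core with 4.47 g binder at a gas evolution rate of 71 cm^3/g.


Formula: V_gas = W_binder * gas_evolution_rate
V = 4.47 g * 71 cm^3/g = 317.3700 cm^3

317.3700 cm^3


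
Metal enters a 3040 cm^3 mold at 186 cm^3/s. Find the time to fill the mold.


Formula: t_fill = V_mold / Q_flow
t = 3040 cm^3 / 186 cm^3/s = 16.3441 s


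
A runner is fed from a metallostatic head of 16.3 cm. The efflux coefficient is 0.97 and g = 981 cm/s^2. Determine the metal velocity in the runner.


Formula: v = Cd * sqrt(2 * g * h)  (Torricelli with discharge coefficient)
2*g*h = 2 * 981 * 16.3 = 31980.6 cm^2/s^2
sqrt(31980.6) = 178.83121 cm/s
v = 0.97 * 178.83121 = 173.4663 cm/s

Answer: 173.4663 cm/s


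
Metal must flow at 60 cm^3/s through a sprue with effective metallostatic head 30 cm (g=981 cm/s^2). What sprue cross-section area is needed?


Formula: v = sqrt(2*g*h), A = Q/v
Velocity: v = sqrt(2 * 981 * 30) = sqrt(58860) = 242.6108 cm/s
Sprue area: A = Q / v = 60 / 242.6108 = 0.2473 cm^2


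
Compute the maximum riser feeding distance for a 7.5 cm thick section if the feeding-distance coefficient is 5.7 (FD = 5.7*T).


Formula: FD = 5.7 * T  (riser feeding-distance rule)
FD = 5.7 * 7.5 cm = 42.7500 cm

Final answer: 42.7500 cm


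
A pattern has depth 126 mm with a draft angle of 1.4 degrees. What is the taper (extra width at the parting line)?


Formula: taper = depth * tan(draft_angle)
tan(1.4 deg) = 0.0244395
taper = 126 mm * 0.0244395 = 3.0794 mm


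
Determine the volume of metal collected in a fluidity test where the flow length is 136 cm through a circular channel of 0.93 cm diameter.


Formula: V = pi * (d/2)^2 * L  (cylinder volume)
Radius = 0.93/2 = 0.465 cm
V = pi * 0.465^2 * 136 = 92.3836 cm^3

Answer: 92.3836 cm^3


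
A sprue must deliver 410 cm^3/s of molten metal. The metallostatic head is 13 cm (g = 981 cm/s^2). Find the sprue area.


Formula: v = sqrt(2*g*h), A = Q/v
Velocity: v = sqrt(2 * 981 * 13) = sqrt(25506) = 159.7060 cm/s
Sprue area: A = Q / v = 410 / 159.7060 = 2.5672 cm^2

2.5672 cm^2


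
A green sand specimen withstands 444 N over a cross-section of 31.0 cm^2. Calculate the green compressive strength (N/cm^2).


Formula: Compressive Strength = Force / Area
Strength = 444 N / 31.0 cm^2 = 14.3226 N/cm^2

Final answer: 14.3226 N/cm^2


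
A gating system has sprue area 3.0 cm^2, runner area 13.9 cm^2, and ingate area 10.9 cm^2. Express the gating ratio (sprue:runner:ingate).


Sprue:Runner:Ingate = 1 : 13.9/3.0 : 10.9/3.0 = 1:4.63:3.63

1:4.63:3.63


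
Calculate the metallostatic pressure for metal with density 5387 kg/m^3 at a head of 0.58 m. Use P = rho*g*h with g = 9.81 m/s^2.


Formula: P = rho * g * h
rho * g = 5387 * 9.81 = 52846.47 N/m^3
P = 52846.47 * 0.58 = 30650.9526 Pa


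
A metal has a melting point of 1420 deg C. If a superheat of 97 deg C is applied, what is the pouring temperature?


Formula: T_pour = T_melt + Superheat
T_pour = 1420 + 97 = 1517 deg C


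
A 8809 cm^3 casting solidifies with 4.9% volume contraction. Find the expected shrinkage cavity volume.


Formula: V_shrink = V_casting * shrinkage_pct / 100
V_shrink = 8809 cm^3 * 4.9 / 100 = 431.6410 cm^3

431.6410 cm^3


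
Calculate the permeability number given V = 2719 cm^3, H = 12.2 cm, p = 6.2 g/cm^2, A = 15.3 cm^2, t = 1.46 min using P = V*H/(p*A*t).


Formula: Permeability Number P = (V * H) / (p * A * t)
Numerator: V * H = 2719 * 12.2 = 33171.8
Denominator: p * A * t = 6.2 * 15.3 * 1.46 = 138.4956
P = 33171.8 / 138.4956 = 239.5152

Answer: 239.5152


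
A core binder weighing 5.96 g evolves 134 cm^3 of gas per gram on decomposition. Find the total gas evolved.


Formula: V_gas = W_binder * gas_evolution_rate
V = 5.96 g * 134 cm^3/g = 798.6400 cm^3

798.6400 cm^3


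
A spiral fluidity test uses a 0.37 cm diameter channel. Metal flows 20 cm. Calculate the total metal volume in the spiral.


Formula: V = pi * (d/2)^2 * L  (cylinder volume)
Radius = 0.37/2 = 0.185 cm
V = pi * 0.185^2 * 20 = 2.1504 cm^3

2.1504 cm^3


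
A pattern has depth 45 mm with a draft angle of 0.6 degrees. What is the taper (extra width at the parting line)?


Formula: taper = depth * tan(draft_angle)
tan(0.6 deg) = 0.0104724
taper = 45 mm * 0.0104724 = 0.4713 mm

0.4713 mm


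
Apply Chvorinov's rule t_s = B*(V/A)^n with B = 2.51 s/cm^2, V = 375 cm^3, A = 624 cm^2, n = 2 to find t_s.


Formula: t_s = B * (V/A)^n  (Chvorinov's rule, n=2)
Modulus M = V/A = 375/624 = 0.600962 cm
M^2 = 0.600962^2 = 0.361155 cm^2
t_s = 2.51 * 0.361155 = 0.9065 s

Final answer: 0.9065 s


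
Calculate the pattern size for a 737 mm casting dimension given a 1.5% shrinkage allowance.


Formula: L_pattern = L_casting * (1 + shrinkage_rate/100)
Shrinkage factor = 1 + 1.5/100 = 1.015
L_pattern = 737 mm * 1.015 = 748.0550 mm


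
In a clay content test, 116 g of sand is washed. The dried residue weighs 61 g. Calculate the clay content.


Formula: Clay% = (W_total - W_washed) / W_total * 100
Clay mass = 116 - 61 = 55 g
Clay% = 55 / 116 * 100 = 47.4138%


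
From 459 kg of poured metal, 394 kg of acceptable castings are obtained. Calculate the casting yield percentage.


Formula: Casting Yield = (W_good / W_total) * 100
Yield = (394 kg / 459 kg) * 100 = 85.8388%

Answer: 85.8388%


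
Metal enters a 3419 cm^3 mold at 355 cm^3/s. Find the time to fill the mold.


Formula: t_fill = V_mold / Q_flow
t = 3419 cm^3 / 355 cm^3/s = 9.6310 s

Final answer: 9.6310 s


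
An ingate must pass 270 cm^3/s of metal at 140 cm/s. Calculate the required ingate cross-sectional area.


Formula: A_ingate = Q / v  (continuity equation)
A = 270 cm^3/s / 140 cm/s = 1.9286 cm^2


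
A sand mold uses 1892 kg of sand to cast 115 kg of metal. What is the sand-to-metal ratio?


Formula: Sand-to-Metal Ratio = W_sand / W_metal
Ratio = 1892 kg / 115 kg = 16.4522


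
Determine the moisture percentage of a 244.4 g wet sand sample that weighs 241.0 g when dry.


Formula: MC = (W_wet - W_dry) / W_wet * 100
Water mass = 244.4 - 241.0 = 3.4 g
MC = 3.4 / 244.4 * 100 = 1.3912%

1.3912%


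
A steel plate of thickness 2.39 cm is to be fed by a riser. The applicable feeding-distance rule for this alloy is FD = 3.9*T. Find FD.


Formula: FD = 3.9 * T  (riser feeding-distance rule)
FD = 3.9 * 2.39 cm = 9.3210 cm

9.3210 cm


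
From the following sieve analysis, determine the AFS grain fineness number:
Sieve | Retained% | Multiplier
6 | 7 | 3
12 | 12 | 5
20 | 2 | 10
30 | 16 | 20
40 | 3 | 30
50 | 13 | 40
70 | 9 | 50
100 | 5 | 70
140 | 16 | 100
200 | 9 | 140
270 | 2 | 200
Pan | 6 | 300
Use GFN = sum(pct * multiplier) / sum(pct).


Formula: GFN = sum(pct * multiplier) / sum(pct)
sum(pct * multiplier) = 6891
sum(pct) = 100
GFN = 6891 / 100 = 68.91

Answer: 68.91


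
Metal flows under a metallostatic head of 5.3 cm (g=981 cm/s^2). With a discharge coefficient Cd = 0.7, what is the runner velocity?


Formula: v = Cd * sqrt(2 * g * h)  (Torricelli with discharge coefficient)
2*g*h = 2 * 981 * 5.3 = 10398.6 cm^2/s^2
sqrt(10398.6) = 101.97353 cm/s
v = 0.7 * 101.97353 = 71.3815 cm/s

Answer: 71.3815 cm/s


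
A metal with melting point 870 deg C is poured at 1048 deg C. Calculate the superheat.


Formula: Superheat = T_pour - T_melt
Superheat = 1048 - 870 = 178 deg C

Answer: 178 deg C


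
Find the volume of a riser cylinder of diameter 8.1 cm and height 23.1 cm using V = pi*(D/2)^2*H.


Formula: V = pi * (D/2)^2 * H  (cylinder volume)
Radius = D/2 = 8.1/2 = 4.05 cm
V = pi * 4.05^2 * 23.1 = 1190.3424 cm^3


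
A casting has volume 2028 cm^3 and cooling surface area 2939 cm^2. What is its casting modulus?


Formula: Casting Modulus M = V / A
M = 2028 cm^3 / 2939 cm^2 = 0.6900 cm

Final answer: 0.6900 cm


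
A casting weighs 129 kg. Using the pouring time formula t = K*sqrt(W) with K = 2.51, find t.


Formula: t = K * sqrt(W)
sqrt(W) = sqrt(129) = 11.35782
t = 2.51 * 11.35782 = 28.5081 s


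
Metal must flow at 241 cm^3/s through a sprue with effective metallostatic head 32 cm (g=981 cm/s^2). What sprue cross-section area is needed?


Formula: v = sqrt(2*g*h), A = Q/v
Velocity: v = sqrt(2 * 981 * 32) = sqrt(62784) = 250.5674 cm/s
Sprue area: A = Q / v = 241 / 250.5674 = 0.9618 cm^2

Final answer: 0.9618 cm^2


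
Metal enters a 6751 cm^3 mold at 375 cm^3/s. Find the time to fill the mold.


Formula: t_fill = V_mold / Q_flow
t = 6751 cm^3 / 375 cm^3/s = 18.0027 s

Answer: 18.0027 s


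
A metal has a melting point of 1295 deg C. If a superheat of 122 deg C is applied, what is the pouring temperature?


Formula: T_pour = T_melt + Superheat
T_pour = 1295 + 122 = 1417 deg C

Final answer: 1417 deg C


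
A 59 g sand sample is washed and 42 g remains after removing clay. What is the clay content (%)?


Formula: Clay% = (W_total - W_washed) / W_total * 100
Clay mass = 59 - 42 = 17 g
Clay% = 17 / 59 * 100 = 28.8136%

28.8136%


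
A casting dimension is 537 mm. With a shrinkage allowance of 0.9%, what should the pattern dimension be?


Formula: L_pattern = L_casting * (1 + shrinkage_rate/100)
Shrinkage factor = 1 + 0.9/100 = 1.009
L_pattern = 537 mm * 1.009 = 541.8330 mm

Final answer: 541.8330 mm


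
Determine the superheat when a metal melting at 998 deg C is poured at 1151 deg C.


Formula: Superheat = T_pour - T_melt
Superheat = 1151 - 998 = 153 deg C

Answer: 153 deg C


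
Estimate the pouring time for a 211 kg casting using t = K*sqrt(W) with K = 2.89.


Formula: t = K * sqrt(W)
sqrt(W) = sqrt(211) = 14.52584
t = 2.89 * 14.52584 = 41.9797 s


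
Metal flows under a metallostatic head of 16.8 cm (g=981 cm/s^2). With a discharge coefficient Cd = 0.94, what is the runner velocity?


Formula: v = Cd * sqrt(2 * g * h)  (Torricelli with discharge coefficient)
2*g*h = 2 * 981 * 16.8 = 32961.6 cm^2/s^2
sqrt(32961.6) = 181.55330 cm/s
v = 0.94 * 181.55330 = 170.6601 cm/s

170.6601 cm/s


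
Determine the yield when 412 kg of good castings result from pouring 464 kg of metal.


Formula: Casting Yield = (W_good / W_total) * 100
Yield = (412 kg / 464 kg) * 100 = 88.7931%

88.7931%


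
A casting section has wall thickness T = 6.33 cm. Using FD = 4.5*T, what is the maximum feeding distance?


Formula: FD = 4.5 * T  (riser feeding-distance rule)
FD = 4.5 * 6.33 cm = 28.4850 cm

Answer: 28.4850 cm


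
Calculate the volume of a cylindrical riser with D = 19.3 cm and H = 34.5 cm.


Formula: V = pi * (D/2)^2 * H  (cylinder volume)
Radius = D/2 = 19.3/2 = 9.65 cm
V = pi * 9.65^2 * 34.5 = 10093.0772 cm^3

Answer: 10093.0772 cm^3


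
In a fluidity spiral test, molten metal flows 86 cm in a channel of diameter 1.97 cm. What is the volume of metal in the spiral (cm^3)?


Formula: V = pi * (d/2)^2 * L  (cylinder volume)
Radius = 1.97/2 = 0.985 cm
V = pi * 0.985^2 * 86 = 262.1324 cm^3

262.1324 cm^3


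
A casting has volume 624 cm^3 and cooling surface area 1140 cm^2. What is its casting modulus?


Formula: Casting Modulus M = V / A
M = 624 cm^3 / 1140 cm^2 = 0.5474 cm

Final answer: 0.5474 cm


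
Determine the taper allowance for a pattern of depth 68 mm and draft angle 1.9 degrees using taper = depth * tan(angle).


Formula: taper = depth * tan(draft_angle)
tan(1.9 deg) = 0.0331734
taper = 68 mm * 0.0331734 = 2.2558 mm

Answer: 2.2558 mm


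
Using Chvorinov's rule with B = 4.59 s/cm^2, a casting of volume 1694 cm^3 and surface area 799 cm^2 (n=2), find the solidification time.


Formula: t_s = B * (V/A)^n  (Chvorinov's rule, n=2)
Modulus M = V/A = 1694/799 = 2.120150 cm
M^2 = 2.120150^2 = 4.495036 cm^2
t_s = 4.59 * 4.495036 = 20.6322 s

20.6322 s


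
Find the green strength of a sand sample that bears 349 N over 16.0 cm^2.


Formula: Compressive Strength = Force / Area
Strength = 349 N / 16.0 cm^2 = 21.8125 N/cm^2

Final answer: 21.8125 N/cm^2


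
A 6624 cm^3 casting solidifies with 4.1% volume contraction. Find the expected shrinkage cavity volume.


Formula: V_shrink = V_casting * shrinkage_pct / 100
V_shrink = 6624 cm^3 * 4.1 / 100 = 271.5840 cm^3

271.5840 cm^3


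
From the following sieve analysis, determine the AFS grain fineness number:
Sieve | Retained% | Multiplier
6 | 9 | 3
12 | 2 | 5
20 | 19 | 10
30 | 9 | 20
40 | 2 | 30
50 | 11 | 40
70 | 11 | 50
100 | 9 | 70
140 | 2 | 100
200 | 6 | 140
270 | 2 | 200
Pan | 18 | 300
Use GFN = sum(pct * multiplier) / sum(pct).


Formula: GFN = sum(pct * multiplier) / sum(pct)
sum(pct * multiplier) = 8927
sum(pct) = 100
GFN = 8927 / 100 = 89.27

89.27


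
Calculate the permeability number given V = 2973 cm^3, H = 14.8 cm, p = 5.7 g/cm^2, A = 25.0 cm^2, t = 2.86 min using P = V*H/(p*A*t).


Formula: Permeability Number P = (V * H) / (p * A * t)
Numerator: V * H = 2973 * 14.8 = 44000.4
Denominator: p * A * t = 5.7 * 25.0 * 2.86 = 407.55
P = 44000.4 / 407.55 = 107.9632

Answer: 107.9632


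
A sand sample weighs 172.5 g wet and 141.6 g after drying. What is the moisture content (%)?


Formula: MC = (W_wet - W_dry) / W_wet * 100
Water mass = 172.5 - 141.6 = 30.9 g
MC = 30.9 / 172.5 * 100 = 17.9130%

Answer: 17.9130%


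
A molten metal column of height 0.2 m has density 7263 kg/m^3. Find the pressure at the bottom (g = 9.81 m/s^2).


Formula: P = rho * g * h
rho * g = 7263 * 9.81 = 71250.03 N/m^3
P = 71250.03 * 0.2 = 14250.0060 Pa

Final answer: 14250.0060 Pa


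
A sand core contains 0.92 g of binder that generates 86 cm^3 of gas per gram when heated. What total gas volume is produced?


Formula: V_gas = W_binder * gas_evolution_rate
V = 0.92 g * 86 cm^3/g = 79.1200 cm^3

79.1200 cm^3


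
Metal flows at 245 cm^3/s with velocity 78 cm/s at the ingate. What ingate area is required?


Formula: A_ingate = Q / v  (continuity equation)
A = 245 cm^3/s / 78 cm/s = 3.1410 cm^2

Final answer: 3.1410 cm^2


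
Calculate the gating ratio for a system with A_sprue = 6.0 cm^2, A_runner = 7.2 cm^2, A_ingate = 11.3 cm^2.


Sprue:Runner:Ingate = 1 : 7.2/6.0 : 11.3/6.0 = 1:1.20:1.88


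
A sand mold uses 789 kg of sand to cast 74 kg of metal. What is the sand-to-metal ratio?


Formula: Sand-to-Metal Ratio = W_sand / W_metal
Ratio = 789 kg / 74 kg = 10.6622

Final answer: 10.6622


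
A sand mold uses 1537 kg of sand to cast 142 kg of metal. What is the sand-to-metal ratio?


Formula: Sand-to-Metal Ratio = W_sand / W_metal
Ratio = 1537 kg / 142 kg = 10.8239


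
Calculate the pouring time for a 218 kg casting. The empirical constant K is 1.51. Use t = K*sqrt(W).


Formula: t = K * sqrt(W)
sqrt(W) = sqrt(218) = 14.76482
t = 1.51 * 14.76482 = 22.2949 s

Answer: 22.2949 s


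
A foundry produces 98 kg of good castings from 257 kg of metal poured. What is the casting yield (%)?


Formula: Casting Yield = (W_good / W_total) * 100
Yield = (98 kg / 257 kg) * 100 = 38.1323%

Final answer: 38.1323%


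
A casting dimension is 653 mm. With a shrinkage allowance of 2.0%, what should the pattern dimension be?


Formula: L_pattern = L_casting * (1 + shrinkage_rate/100)
Shrinkage factor = 1 + 2.0/100 = 1.02
L_pattern = 653 mm * 1.02 = 666.0600 mm


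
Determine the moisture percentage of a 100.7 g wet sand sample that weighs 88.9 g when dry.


Formula: MC = (W_wet - W_dry) / W_wet * 100
Water mass = 100.7 - 88.9 = 11.8 g
MC = 11.8 / 100.7 * 100 = 11.7180%

Final answer: 11.7180%


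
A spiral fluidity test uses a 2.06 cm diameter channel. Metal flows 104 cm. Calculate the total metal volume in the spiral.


Formula: V = pi * (d/2)^2 * L  (cylinder volume)
Radius = 2.06/2 = 1.03 cm
V = pi * 1.03^2 * 104 = 346.6232 cm^3


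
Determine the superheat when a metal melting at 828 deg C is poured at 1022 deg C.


Formula: Superheat = T_pour - T_melt
Superheat = 1022 - 828 = 194 deg C

194 deg C


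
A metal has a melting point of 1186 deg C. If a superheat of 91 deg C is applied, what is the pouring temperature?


Formula: T_pour = T_melt + Superheat
T_pour = 1186 + 91 = 1277 deg C

Final answer: 1277 deg C


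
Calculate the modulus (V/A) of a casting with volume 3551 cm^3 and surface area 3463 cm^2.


Formula: Casting Modulus M = V / A
M = 3551 cm^3 / 3463 cm^2 = 1.0254 cm

1.0254 cm


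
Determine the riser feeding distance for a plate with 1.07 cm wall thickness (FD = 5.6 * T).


Formula: FD = 5.6 * T  (riser feeding-distance rule)
FD = 5.6 * 1.07 cm = 5.9920 cm

Answer: 5.9920 cm


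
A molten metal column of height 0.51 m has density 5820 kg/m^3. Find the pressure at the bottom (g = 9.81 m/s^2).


Formula: P = rho * g * h
rho * g = 5820 * 9.81 = 57094.2 N/m^3
P = 57094.2 * 0.51 = 29118.0420 Pa

29118.0420 Pa


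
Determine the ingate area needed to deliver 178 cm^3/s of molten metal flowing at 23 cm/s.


Formula: A_ingate = Q / v  (continuity equation)
A = 178 cm^3/s / 23 cm/s = 7.7391 cm^2

Answer: 7.7391 cm^2


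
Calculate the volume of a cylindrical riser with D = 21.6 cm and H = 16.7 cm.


Formula: V = pi * (D/2)^2 * H  (cylinder volume)
Radius = D/2 = 21.6/2 = 10.8 cm
V = pi * 10.8^2 * 16.7 = 6119.4706 cm^3

Final answer: 6119.4706 cm^3


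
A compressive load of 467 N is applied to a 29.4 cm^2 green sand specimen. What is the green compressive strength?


Formula: Compressive Strength = Force / Area
Strength = 467 N / 29.4 cm^2 = 15.8844 N/cm^2


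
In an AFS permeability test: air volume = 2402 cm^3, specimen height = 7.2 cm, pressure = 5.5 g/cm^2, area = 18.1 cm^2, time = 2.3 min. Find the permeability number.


Formula: Permeability Number P = (V * H) / (p * A * t)
Numerator: V * H = 2402 * 7.2 = 17294.4
Denominator: p * A * t = 5.5 * 18.1 * 2.3 = 228.965
P = 17294.4 / 228.965 = 75.5329


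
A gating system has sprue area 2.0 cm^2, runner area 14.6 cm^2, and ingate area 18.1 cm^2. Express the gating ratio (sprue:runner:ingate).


Sprue:Runner:Ingate = 1 : 14.6/2.0 : 18.1/2.0 = 1:7.30:9.05

1:7.30:9.05


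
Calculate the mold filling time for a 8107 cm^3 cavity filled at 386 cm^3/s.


Formula: t_fill = V_mold / Q_flow
t = 8107 cm^3 / 386 cm^3/s = 21.0026 s

Final answer: 21.0026 s


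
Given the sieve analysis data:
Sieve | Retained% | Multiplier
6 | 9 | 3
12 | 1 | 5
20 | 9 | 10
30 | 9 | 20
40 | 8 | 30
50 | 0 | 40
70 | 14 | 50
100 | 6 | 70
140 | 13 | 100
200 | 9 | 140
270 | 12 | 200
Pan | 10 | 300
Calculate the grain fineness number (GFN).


Formula: GFN = sum(pct * multiplier) / sum(pct)
sum(pct * multiplier) = 9622
sum(pct) = 100
GFN = 9622 / 100 = 96.22

Answer: 96.22


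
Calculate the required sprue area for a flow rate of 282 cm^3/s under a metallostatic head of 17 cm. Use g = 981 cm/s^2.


Formula: v = sqrt(2*g*h), A = Q/v
Velocity: v = sqrt(2 * 981 * 17) = sqrt(33354) = 182.6308 cm/s
Sprue area: A = Q / v = 282 / 182.6308 = 1.5441 cm^2

Final answer: 1.5441 cm^2


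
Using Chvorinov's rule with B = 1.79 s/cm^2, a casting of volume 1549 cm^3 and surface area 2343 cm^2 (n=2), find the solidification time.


Formula: t_s = B * (V/A)^n  (Chvorinov's rule, n=2)
Modulus M = V/A = 1549/2343 = 0.661118 cm
M^2 = 0.661118^2 = 0.437077 cm^2
t_s = 1.79 * 0.437077 = 0.7824 s

Final answer: 0.7824 s


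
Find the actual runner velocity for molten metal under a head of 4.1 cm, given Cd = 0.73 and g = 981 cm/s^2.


Formula: v = Cd * sqrt(2 * g * h)  (Torricelli with discharge coefficient)
2*g*h = 2 * 981 * 4.1 = 8044.2 cm^2/s^2
sqrt(8044.2) = 89.68946 cm/s
v = 0.73 * 89.68946 = 65.4733 cm/s

Final answer: 65.4733 cm/s


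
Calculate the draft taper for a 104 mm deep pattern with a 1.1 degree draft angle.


Formula: taper = depth * tan(draft_angle)
tan(1.1 deg) = 0.0192010
taper = 104 mm * 0.0192010 = 1.9969 mm

Final answer: 1.9969 mm


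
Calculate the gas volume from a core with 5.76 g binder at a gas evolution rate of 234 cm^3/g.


Formula: V_gas = W_binder * gas_evolution_rate
V = 5.76 g * 234 cm^3/g = 1347.8400 cm^3


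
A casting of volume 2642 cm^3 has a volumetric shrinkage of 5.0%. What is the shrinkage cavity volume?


Formula: V_shrink = V_casting * shrinkage_pct / 100
V_shrink = 2642 cm^3 * 5.0 / 100 = 132.1000 cm^3

Answer: 132.1000 cm^3


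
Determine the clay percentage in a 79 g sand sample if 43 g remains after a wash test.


Formula: Clay% = (W_total - W_washed) / W_total * 100
Clay mass = 79 - 43 = 36 g
Clay% = 36 / 79 * 100 = 45.5696%


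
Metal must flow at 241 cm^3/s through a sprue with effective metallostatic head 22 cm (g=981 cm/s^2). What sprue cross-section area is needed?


Formula: v = sqrt(2*g*h), A = Q/v
Velocity: v = sqrt(2 * 981 * 22) = sqrt(43164) = 207.7595 cm/s
Sprue area: A = Q / v = 241 / 207.7595 = 1.1600 cm^2


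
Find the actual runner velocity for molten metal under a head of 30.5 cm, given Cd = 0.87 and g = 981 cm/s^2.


Formula: v = Cd * sqrt(2 * g * h)  (Torricelli with discharge coefficient)
2*g*h = 2 * 981 * 30.5 = 59841.0 cm^2/s^2
sqrt(59841.0) = 244.62420 cm/s
v = 0.87 * 244.62420 = 212.8231 cm/s

Answer: 212.8231 cm/s


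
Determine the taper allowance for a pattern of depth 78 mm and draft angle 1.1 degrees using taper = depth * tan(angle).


Formula: taper = depth * tan(draft_angle)
tan(1.1 deg) = 0.0192010
taper = 78 mm * 0.0192010 = 1.4977 mm


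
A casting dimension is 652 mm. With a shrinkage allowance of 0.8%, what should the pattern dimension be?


Formula: L_pattern = L_casting * (1 + shrinkage_rate/100)
Shrinkage factor = 1 + 0.8/100 = 1.008
L_pattern = 652 mm * 1.008 = 657.2160 mm

Answer: 657.2160 mm


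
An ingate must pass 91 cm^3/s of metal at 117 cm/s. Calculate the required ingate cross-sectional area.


Formula: A_ingate = Q / v  (continuity equation)
A = 91 cm^3/s / 117 cm/s = 0.7778 cm^2

0.7778 cm^2


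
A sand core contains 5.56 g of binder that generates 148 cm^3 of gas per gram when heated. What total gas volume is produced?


Formula: V_gas = W_binder * gas_evolution_rate
V = 5.56 g * 148 cm^3/g = 822.8800 cm^3

Answer: 822.8800 cm^3


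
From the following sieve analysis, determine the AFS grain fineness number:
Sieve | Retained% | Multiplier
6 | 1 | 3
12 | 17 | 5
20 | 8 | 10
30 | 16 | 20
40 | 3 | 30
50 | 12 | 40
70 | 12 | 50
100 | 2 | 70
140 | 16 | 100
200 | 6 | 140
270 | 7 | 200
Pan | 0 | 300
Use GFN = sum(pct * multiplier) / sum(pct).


Formula: GFN = sum(pct * multiplier) / sum(pct)
sum(pct * multiplier) = 5638
sum(pct) = 100
GFN = 5638 / 100 = 56.38

Answer: 56.38


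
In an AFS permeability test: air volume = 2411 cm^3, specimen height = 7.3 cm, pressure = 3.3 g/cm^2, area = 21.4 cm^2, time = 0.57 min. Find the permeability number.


Formula: Permeability Number P = (V * H) / (p * A * t)
Numerator: V * H = 2411 * 7.3 = 17600.3
Denominator: p * A * t = 3.3 * 21.4 * 0.57 = 40.2534
P = 17600.3 / 40.2534 = 437.2376


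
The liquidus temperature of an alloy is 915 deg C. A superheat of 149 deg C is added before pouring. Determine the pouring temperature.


Formula: T_pour = T_melt + Superheat
T_pour = 915 + 149 = 1064 deg C


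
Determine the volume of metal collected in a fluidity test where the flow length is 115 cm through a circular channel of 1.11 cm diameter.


Formula: V = pi * (d/2)^2 * L  (cylinder volume)
Radius = 1.11/2 = 0.555 cm
V = pi * 0.555^2 * 115 = 111.2842 cm^3


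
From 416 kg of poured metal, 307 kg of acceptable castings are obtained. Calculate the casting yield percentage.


Formula: Casting Yield = (W_good / W_total) * 100
Yield = (307 kg / 416 kg) * 100 = 73.7981%

Answer: 73.7981%
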